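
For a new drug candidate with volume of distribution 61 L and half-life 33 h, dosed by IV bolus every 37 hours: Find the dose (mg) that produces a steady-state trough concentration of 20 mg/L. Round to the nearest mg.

1434 mg

τ/t½ = 37/33 ≈ 1.1212, so f = (1/2)^(37/33) ≈ 0.459707.
Cmin,ss = (D/Vd)·f/(1−f), so D = Cmin,ss·Vd·(1−f)/f.
D = 20 × 61 × (1−f)/f ≈ 20 × 61 × 1.17530 ≈ 1433.87 mg.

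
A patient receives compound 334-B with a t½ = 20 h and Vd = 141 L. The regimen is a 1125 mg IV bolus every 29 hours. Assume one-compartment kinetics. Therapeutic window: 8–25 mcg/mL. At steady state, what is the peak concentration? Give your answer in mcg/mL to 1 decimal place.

Over one 29-h interval, 29/20 ≈ 1.45 half-lives elapse, leaving f ≈ 0.3660 of each dose.
At steady state, accumulation factor R = 1/(1 − e^(−kτ)) ≈ 1.5773.
Each bolus raises the concentration by D/Vd = 1125/141 ≈ 7.979 mcg/mL.
Cmax,ss = C₀/(1 − f) ≈ 7.979/0.6340 ≈ 12.585 mcg/mL.
Peak 12.6 mcg/mL vs MTC 25 mcg/mL: below toxic threshold.

12.6 mcg/mL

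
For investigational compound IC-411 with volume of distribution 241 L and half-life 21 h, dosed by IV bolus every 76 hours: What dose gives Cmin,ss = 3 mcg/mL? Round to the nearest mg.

8160 mg

τ/t½ = 76/21 ≈ 3.619, so f = (1/2)^(76/21) ≈ 0.081388.
Cmin,ss = (D/Vd)·f/(1−f), so D = Cmin,ss·Vd·(1−f)/f.
D = 3 × 241 × (1−f)/f ≈ 3 × 241 × 11.28682 ≈ 8160.37 mg.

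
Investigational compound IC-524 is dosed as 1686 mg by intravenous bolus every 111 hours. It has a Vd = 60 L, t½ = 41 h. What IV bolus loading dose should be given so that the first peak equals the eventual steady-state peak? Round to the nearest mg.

1991 mg

f = (1/2)^(111/41) ≈ 0.153115; accumulation ratio R = 1/(1−f) ≈ 1.18080.
Loading dose to hit Cmax,ss on first dose: D_load = D_maint·R ≈ 1686 × 1.18080 ≈ 1990.83 mg.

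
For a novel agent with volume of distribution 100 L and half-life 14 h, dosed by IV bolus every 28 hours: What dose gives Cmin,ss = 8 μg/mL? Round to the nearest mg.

2400 mg

τ/t½ = 28/14 ≈ 2, so f = (1/2)^(28/14) ≈ 0.250000.
Cmin,ss = (D/Vd)·f/(1−f), so D = Cmin,ss·Vd·(1−f)/f.
D = 8 × 100 × (1−f)/f ≈ 8 × 100 × 3.00000 ≈ 2400.00 mg.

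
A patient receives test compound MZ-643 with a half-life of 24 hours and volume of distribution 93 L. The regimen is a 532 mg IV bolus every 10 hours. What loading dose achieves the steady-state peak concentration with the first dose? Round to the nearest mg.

2121 mg

f = (1/2)^(10/24) ≈ 0.749154; accumulation ratio R = 1/(1−f) ≈ 3.98651.
Loading dose to hit Cmax,ss on first dose: D_load = D_maint·R ≈ 532 × 3.98651 ≈ 2120.82 mg.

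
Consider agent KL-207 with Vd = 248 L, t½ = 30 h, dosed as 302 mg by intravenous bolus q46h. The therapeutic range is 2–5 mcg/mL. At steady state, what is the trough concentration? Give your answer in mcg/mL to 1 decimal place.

Over one 46-h interval, 46/30 ≈ 1.5333 half-lives elapse, leaving f ≈ 0.3455 of each dose.
At steady state, accumulation factor R = 1/(1 − e^(−kτ)) ≈ 1.5279.
Each bolus raises the concentration by D/Vd = 302/248 ≈ 1.218 mcg/mL.
Steady-state peak Cmax,ss = C₀·R ≈ 1.218 × 1.5279 ≈ 1.861 mcg/mL.
Steady-state trough Cmin,ss = Cmax,ss·f ≈ 1.861 × 0.3455 ≈ 0.643 mcg/mL.
Trough 0.6 mcg/mL vs MEC 2 mcg/mL: subtherapeutic.

0.6 mcg/mL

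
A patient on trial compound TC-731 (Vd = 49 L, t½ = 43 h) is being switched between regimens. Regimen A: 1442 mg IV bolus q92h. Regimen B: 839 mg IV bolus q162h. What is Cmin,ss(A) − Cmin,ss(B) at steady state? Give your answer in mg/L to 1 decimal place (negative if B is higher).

7.3 mg/L

Regimen A: f = (1/2)^(92/43) ≈ 0.2270; Cmin,ss = (1442/49)·f/(1−f) ≈ 8.642 mg/L.
Regimen B: f = (1/2)^(162/43) ≈ 0.0734; Cmin,ss = (839/49)·f/(1−f) ≈ 1.356 mg/L.
Difference ≈ 8.642 − 1.356 ≈ 7.286 mg/L.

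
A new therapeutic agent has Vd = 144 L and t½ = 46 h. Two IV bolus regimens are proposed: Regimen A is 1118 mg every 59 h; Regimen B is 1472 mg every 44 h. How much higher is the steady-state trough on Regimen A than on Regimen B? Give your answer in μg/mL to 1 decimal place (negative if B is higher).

-5.4 μg/mL

Regimen A: f = (1/2)^(59/46) ≈ 0.4111; Cmin,ss = (1118/144)·f/(1−f) ≈ 5.420 μg/mL.
Regimen B: f = (1/2)^(44/46) ≈ 0.5153; Cmin,ss = (1472/144)·f/(1−f) ≈ 10.868 μg/mL.
Difference ≈ 5.420 − 10.868 ≈ -5.448 μg/mL.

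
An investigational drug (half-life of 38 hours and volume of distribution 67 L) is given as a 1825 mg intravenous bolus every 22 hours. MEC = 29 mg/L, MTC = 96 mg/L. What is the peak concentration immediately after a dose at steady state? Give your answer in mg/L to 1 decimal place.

82.4 mg/L

Over one 22-h interval, 22/38 ≈ 0.57895 half-lives elapse, leaving f ≈ 0.6695 of each dose.
At steady state, accumulation factor R = 1/(1 − e^(−kτ)) ≈ 3.0257.
Each bolus raises the concentration by D/Vd = 1825/67 ≈ 27.239 mg/L.
Steady-state peak Cmax,ss = C₀·R ≈ 27.239 × 3.0257 ≈ 82.417 mg/L.
Peak 82.4 mg/L vs MTC 96 mg/L: below toxic threshold.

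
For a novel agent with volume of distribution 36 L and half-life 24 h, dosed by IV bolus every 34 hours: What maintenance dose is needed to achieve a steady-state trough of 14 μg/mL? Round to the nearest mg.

842 mg

τ/t½ = 34/24 ≈ 1.4167, so f = (1/2)^(34/24) ≈ 0.374577.
Cmin,ss = (D/Vd)·f/(1−f), so D = Cmin,ss·Vd·(1−f)/f.
D = 14 × 36 × (1−f)/f ≈ 14 × 36 × 1.66968 ≈ 841.52 mg.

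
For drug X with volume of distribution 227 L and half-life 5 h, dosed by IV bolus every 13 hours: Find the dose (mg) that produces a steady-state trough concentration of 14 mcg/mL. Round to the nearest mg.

τ/t½ = 13/5 ≈ 2.6, so f = (1/2)^(13/5) ≈ 0.164938.
Cmin,ss = (D/Vd)·f/(1−f), so D = Cmin,ss·Vd·(1−f)/f.
D = 14 × 227 × (1−f)/f ≈ 14 × 227 × 5.06288 ≈ 16089.83 mg.

16090 mg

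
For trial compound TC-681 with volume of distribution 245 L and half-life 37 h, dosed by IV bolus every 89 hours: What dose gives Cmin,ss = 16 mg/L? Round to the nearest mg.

τ/t½ = 89/37 ≈ 2.4054, so f = (1/2)^(89/37) ≈ 0.188756.
Cmin,ss = (D/Vd)·f/(1−f), so D = Cmin,ss·Vd·(1−f)/f.
D = 16 × 245 × (1−f)/f ≈ 16 × 245 × 4.29784 ≈ 16847.53 mg.

16848 mg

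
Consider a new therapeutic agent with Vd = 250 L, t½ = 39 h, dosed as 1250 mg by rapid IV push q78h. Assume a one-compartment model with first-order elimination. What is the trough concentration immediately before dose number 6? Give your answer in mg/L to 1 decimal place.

1.7 mg/L

f = (1/2)^(τ/t½) = (1/2)^(78/39) ≈ 0.2500.
C₀ = D/Vd = 1250/250 ≈ 5.000 mg/L.
Before the 6th dose, 5 doses have been given. Superposition: Cmin = C₀·(f + f² + … + f^5).
≈ 5.000 × (0.2500 + 0.0625 + 0.0156 + 0.0039 + 0.0010) ≈ 5.000 × 0.3330 ≈ 1.665 mg/L.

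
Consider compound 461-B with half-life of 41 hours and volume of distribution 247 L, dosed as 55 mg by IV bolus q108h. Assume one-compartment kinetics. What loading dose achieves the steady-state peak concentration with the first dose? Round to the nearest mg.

f = (1/2)^(108/41) ≈ 0.161080; accumulation ratio R = 1/(1−f) ≈ 1.19201.
Loading dose to hit Cmax,ss on first dose: D_load = D_maint·R ≈ 55 × 1.19201 ≈ 65.56 mg.

66 mg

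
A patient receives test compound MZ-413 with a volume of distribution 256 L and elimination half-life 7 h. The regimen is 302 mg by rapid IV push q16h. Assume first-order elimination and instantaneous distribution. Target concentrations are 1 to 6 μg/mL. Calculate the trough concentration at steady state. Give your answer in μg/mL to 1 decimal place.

Over one 16-h interval, 16/7 ≈ 2.2857 half-lives elapse, leaving f ≈ 0.2051 of each dose.
Each bolus raises the concentration by D/Vd = 302/256 ≈ 1.180 μg/mL.
Steady-state trough Cmin,ss = C₀·f/(1−f) ≈ 1.180 × 0.2051/0.7949 ≈ 0.304 μg/mL.
Trough 0.3 μg/mL vs MEC 1 μg/mL: subtherapeutic.

0.3 μg/mL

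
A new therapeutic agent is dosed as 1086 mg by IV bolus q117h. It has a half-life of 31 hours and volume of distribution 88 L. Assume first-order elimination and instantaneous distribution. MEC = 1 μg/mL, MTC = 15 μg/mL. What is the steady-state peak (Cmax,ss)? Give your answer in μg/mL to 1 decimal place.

τ/t½ = 117/31 ≈ 3.7742, so fraction remaining f = (1/2)^(117/31) ≈ 0.0731.
Accumulation ratio R = 1/(1 − f) ≈ 1/0.9269 ≈ 1.0789.
Each bolus raises the concentration by D/Vd = 1086/88 ≈ 12.341 μg/mL.
Steady-state peak Cmax,ss = C₀·R ≈ 12.341 × 1.0789 ≈ 13.315 μg/mL.
Peak 13.3 μg/mL vs MTC 15 μg/mL: below toxic threshold.

13.3 μg/mL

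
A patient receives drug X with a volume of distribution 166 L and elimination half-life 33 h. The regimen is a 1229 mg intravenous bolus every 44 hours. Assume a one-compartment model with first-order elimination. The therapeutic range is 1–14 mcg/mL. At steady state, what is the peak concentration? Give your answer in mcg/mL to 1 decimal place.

k = ln2/t½ = ln2/33 ≈ 0.021004 h⁻¹; fraction remaining f = e^(−kτ) = e^(−0.021004×44) ≈ 0.3969.
Accumulation ratio R = 1/(1 − f) ≈ 1/0.6031 ≈ 1.6581.
Single-dose peak C₀ = D/Vd = 1229/166 ≈ 7.404 mcg/mL.
Steady-state peak Cmax,ss = C₀·R ≈ 7.404 × 1.6581 ≈ 12.277 mcg/mL.
Peak 12.3 mcg/mL vs MTC 14 mcg/mL: below toxic threshold.

12.3 mcg/mL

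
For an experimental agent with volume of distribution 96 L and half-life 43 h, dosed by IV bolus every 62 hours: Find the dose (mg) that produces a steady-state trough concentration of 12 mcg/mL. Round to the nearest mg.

τ/t½ = 62/43 ≈ 1.4419, so f = (1/2)^(62/43) ≈ 0.368092.
Cmin,ss = (D/Vd)·f/(1−f), so D = Cmin,ss·Vd·(1−f)/f.
D = 12 × 96 × (1−f)/f ≈ 12 × 96 × 1.71671 ≈ 1977.65 mg.

1978 mg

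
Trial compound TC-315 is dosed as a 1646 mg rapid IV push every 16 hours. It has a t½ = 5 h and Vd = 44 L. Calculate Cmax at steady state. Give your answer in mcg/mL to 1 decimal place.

Over one 16-h interval, 16/5 ≈ 3.2 half-lives elapse, leaving f ≈ 0.1088 of each dose.
At steady state, accumulation factor R = 1/(1 − e^(−kτ)) ≈ 1.1221.
Single-dose peak C₀ = D/Vd = 1646/44 ≈ 37.409 mcg/mL.
Steady-state peak Cmax,ss = C₀·R ≈ 37.409 × 1.1221 ≈ 41.977 mcg/mL.

42.0 mcg/mL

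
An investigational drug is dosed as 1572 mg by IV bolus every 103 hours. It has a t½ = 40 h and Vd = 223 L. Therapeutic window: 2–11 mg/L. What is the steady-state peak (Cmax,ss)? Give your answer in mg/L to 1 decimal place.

Over one 103-h interval, 103/40 ≈ 2.575 half-lives elapse, leaving f ≈ 0.1678 of each dose.
At steady state, accumulation factor R = 1/(1 − e^(−kτ)) ≈ 1.2016.
Each bolus raises the concentration by D/Vd = 1572/223 ≈ 7.049 mg/L.
Cmax,ss = C₀/(1 − f) ≈ 7.049/0.8322 ≈ 8.470 mg/L.
Peak 8.5 mg/L vs MTC 11 mg/L: below toxic threshold.

8.5 mg/L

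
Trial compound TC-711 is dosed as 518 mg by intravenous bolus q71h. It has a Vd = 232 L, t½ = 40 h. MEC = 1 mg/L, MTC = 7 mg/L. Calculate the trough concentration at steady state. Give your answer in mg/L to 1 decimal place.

0.9 mg/L

k = ln2/t½ = ln2/40 ≈ 0.017329 h⁻¹; fraction remaining f = e^(−kτ) = e^(−0.017329×71) ≈ 0.2922.
Accumulation ratio R = 1/(1 − f) ≈ 1/0.7078 ≈ 1.4128.
Each bolus raises the concentration by D/Vd = 518/232 ≈ 2.233 mg/L.
Steady-state peak Cmax,ss = C₀·R ≈ 2.233 × 1.4128 ≈ 3.155 mg/L.
One interval later, Cmin,ss = Cmax,ss·e^(−kτ) ≈ 3.155 × 0.2922 ≈ 0.922 mg/L.
Trough 0.9 mg/L vs MEC 1 mg/L: subtherapeutic.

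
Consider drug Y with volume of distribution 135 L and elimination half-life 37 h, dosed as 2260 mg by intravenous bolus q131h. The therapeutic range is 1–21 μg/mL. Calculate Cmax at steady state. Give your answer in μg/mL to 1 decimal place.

18.3 μg/mL

τ/t½ = 131/37 ≈ 3.5405, so fraction remaining f = (1/2)^(131/37) ≈ 0.0859.
Accumulation ratio R = 1/(1 − f) ≈ 1/0.9141 ≈ 1.0940.
Single-dose peak C₀ = D/Vd = 2260/135 ≈ 16.741 μg/mL.
Steady-state peak Cmax,ss = C₀·R ≈ 16.741 × 1.0940 ≈ 18.315 μg/mL.
Peak 18.3 μg/mL vs MTC 21 μg/mL: below toxic threshold.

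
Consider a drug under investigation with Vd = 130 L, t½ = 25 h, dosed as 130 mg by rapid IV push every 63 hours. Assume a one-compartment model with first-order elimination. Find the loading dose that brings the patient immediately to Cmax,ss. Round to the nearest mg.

157 mg

f = (1/2)^(63/25) ≈ 0.174343; accumulation ratio R = 1/(1−f) ≈ 1.21116.
Loading dose to hit Cmax,ss on first dose: D_load = D_maint·R ≈ 130 × 1.21116 ≈ 157.45 mg.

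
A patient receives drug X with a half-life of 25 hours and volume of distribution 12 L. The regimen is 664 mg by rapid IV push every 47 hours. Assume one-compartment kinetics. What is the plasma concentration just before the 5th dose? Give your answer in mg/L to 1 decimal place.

f = (1/2)^(τ/t½) = (1/2)^(47/25) ≈ 0.2717.
C₀ = D/Vd = 664/12 ≈ 55.333 mg/L.
Before the 5th dose, 4 doses have been given. Superposition: Cmin = C₀·(f + f² + … + f^4).
≈ 55.333 × (0.2717 + 0.0738 + 0.0201 + 0.0054) ≈ 55.333 × 0.3710 ≈ 20.529 mg/L.

20.5 mg/L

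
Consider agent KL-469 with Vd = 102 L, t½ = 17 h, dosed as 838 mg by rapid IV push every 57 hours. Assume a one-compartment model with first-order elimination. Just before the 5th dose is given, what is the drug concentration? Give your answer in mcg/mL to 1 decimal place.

0.9 mcg/mL

f = (1/2)^(τ/t½) = (1/2)^(57/17) ≈ 0.0979.
C₀ = D/Vd = 838/102 ≈ 8.216 mcg/mL.
Before the 5th dose, 4 doses have been given. Superposition: Cmin = C₀·(f + f² + … + f^4).
≈ 8.216 × (0.0979 + 0.0096 + 0.0009 + 0.0001) ≈ 8.216 × 0.1085 ≈ 0.891 mcg/mL.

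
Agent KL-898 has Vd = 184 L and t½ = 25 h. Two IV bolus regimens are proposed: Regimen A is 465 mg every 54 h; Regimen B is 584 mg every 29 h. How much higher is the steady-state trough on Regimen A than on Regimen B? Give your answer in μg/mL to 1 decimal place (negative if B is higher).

Regimen A: f = (1/2)^(54/25) ≈ 0.2238; Cmin,ss = (465/184)·f/(1−f) ≈ 0.729 μg/mL.
Regimen B: f = (1/2)^(29/25) ≈ 0.4475; Cmin,ss = (584/184)·f/(1−f) ≈ 2.571 μg/mL.
Difference ≈ 0.729 − 2.571 ≈ -1.842 μg/mL.

-1.8 μg/mL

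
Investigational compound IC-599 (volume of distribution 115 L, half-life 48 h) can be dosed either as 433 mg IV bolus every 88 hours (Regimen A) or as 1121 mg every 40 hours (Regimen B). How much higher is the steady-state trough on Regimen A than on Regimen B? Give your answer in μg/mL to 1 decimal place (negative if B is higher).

-11.0 μg/mL

Regimen A: f = (1/2)^(88/48) ≈ 0.2806; Cmin,ss = (433/115)·f/(1−f) ≈ 1.469 μg/mL.
Regimen B: f = (1/2)^(40/48) ≈ 0.5612; Cmin,ss = (1121/115)·f/(1−f) ≈ 12.467 μg/mL.
Difference ≈ 1.469 − 12.467 ≈ -10.998 μg/mL.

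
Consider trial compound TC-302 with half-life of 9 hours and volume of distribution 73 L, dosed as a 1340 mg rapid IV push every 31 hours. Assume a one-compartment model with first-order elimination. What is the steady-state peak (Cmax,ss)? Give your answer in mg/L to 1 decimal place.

20.2 mg/L

τ/t½ = 31/9 ≈ 3.4444, so fraction remaining f = (1/2)^(31/9) ≈ 0.0919.
At steady state, accumulation factor R = 1/(1 − e^(−kτ)) ≈ 1.1012.
Each bolus raises the concentration by D/Vd = 1340/73 ≈ 18.356 mg/L.
Steady-state peak Cmax,ss = C₀·R ≈ 18.356 × 1.1012 ≈ 20.214 mg/L.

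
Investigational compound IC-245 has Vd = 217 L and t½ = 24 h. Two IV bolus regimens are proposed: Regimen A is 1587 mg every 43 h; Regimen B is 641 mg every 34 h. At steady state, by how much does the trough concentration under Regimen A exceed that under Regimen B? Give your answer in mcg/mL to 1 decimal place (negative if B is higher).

Regimen A: f = (1/2)^(43/24) ≈ 0.2888; Cmin,ss = (1587/217)·f/(1−f) ≈ 2.970 mcg/mL.
Regimen B: f = (1/2)^(34/24) ≈ 0.3746; Cmin,ss = (641/217)·f/(1−f) ≈ 1.769 mcg/mL.
Difference ≈ 2.970 − 1.769 ≈ 1.201 mcg/mL.

1.2 mcg/mL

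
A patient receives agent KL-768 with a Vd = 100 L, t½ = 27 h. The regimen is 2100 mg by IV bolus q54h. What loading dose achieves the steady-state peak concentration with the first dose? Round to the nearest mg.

f = (1/2)^(54/27) ≈ 0.250000; accumulation ratio R = 1/(1−f) ≈ 1.33333.
Loading dose to hit Cmax,ss on first dose: D_load = D_maint·R ≈ 2100 × 1.33333 ≈ 2799.99 mg.

2800 mg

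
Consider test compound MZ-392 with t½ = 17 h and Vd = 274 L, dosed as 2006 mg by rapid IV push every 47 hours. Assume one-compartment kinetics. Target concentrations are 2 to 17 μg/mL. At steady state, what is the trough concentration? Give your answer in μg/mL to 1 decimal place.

τ/t½ = 47/17 ≈ 2.7647, so fraction remaining f = (1/2)^(47/17) ≈ 0.1471.
Each bolus raises the concentration by D/Vd = 2006/274 ≈ 7.321 μg/mL.
Steady-state trough Cmin,ss = C₀·f/(1−f) ≈ 7.321 × 0.1471/0.8529 ≈ 1.263 μg/mL.
Trough 1.3 μg/mL vs MEC 2 μg/mL: subtherapeutic.

1.3 μg/mL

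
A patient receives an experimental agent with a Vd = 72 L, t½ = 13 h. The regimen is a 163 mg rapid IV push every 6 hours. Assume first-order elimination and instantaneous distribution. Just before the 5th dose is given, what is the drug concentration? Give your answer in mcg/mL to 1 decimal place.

4.3 mcg/mL

f = (1/2)^(τ/t½) = (1/2)^(6/13) ≈ 0.7262.
C₀ = D/Vd = 163/72 ≈ 2.264 mcg/mL.
Before the 5th dose, 4 doses have been given. Superposition: Cmin = C₀·(f + f² + … + f^4).
≈ 2.264 × (0.7262 + 0.5274 + 0.3830 + 0.2781) ≈ 2.264 × 1.9147 ≈ 4.335 mcg/mL.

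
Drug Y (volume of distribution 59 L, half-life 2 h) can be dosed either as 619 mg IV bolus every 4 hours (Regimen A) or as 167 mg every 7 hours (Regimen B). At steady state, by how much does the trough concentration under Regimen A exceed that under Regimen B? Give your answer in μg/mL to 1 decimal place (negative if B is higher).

3.2 μg/mL

Regimen A: f = (1/2)^(4/2) ≈ 0.2500; Cmin,ss = (619/59)·f/(1−f) ≈ 3.497 μg/mL.
Regimen B: f = (1/2)^(7/2) ≈ 0.0884; Cmin,ss = (167/59)·f/(1−f) ≈ 0.274 μg/mL.
Difference ≈ 3.497 − 0.274 ≈ 3.223 μg/mL.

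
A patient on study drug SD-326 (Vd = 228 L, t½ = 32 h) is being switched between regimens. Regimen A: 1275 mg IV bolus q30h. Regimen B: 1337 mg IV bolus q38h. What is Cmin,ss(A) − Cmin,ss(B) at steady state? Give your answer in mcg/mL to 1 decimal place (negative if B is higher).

1.5 mcg/mL

Regimen A: f = (1/2)^(30/32) ≈ 0.5221; Cmin,ss = (1275/228)·f/(1−f) ≈ 6.109 mcg/mL.
Regimen B: f = (1/2)^(38/32) ≈ 0.4391; Cmin,ss = (1337/228)·f/(1−f) ≈ 4.591 mcg/mL.
Difference ≈ 6.109 − 4.591 ≈ 1.518 mcg/mL.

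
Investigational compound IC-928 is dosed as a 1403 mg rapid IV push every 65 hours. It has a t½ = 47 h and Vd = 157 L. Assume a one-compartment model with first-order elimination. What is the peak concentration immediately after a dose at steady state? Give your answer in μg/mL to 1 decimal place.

k = ln2/t½ = ln2/47 ≈ 0.014748 h⁻¹; fraction remaining f = e^(−kτ) = e^(−0.014748×65) ≈ 0.3834.
At steady state, accumulation factor R = 1/(1 − e^(−kτ)) ≈ 1.6218.
Each bolus raises the concentration by D/Vd = 1403/157 ≈ 8.936 μg/mL.
Steady-state peak Cmax,ss = C₀·R ≈ 8.936 × 1.6218 ≈ 14.492 μg/mL.

14.5 μg/mL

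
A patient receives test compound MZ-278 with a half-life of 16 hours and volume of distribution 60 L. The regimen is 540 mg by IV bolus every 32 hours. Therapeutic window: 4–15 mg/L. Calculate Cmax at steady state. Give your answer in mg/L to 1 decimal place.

12.0 mg/L

The dosing interval is 2 half-lives, so f = 2^(−2) = 0.25.
At steady state, R = 1/(1 − 0.25) = 4/3.
Single-dose peak C₀ = D/Vd = 540/60 = 9 mg/L.
Steady-state peak Cmax,ss = C₀·R = 9 × 4/3 ≈ 12.000 mg/L.
Peak 12.0 mg/L vs MTC 15 mg/L: below toxic threshold.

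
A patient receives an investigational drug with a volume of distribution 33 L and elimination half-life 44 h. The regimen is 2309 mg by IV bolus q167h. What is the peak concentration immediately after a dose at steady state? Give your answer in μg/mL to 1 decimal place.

k = ln2/t½ = ln2/44 ≈ 0.015753 h⁻¹; fraction remaining f = e^(−kτ) = e^(−0.015753×167) ≈ 0.0720.
At steady state, accumulation factor R = 1/(1 − e^(−kτ)) ≈ 1.0776.
Each bolus raises the concentration by D/Vd = 2309/33 ≈ 69.970 μg/mL.
Cmax,ss = C₀/(1 − f) ≈ 69.970/0.9280 ≈ 75.399 μg/mL.

75.4 μg/mL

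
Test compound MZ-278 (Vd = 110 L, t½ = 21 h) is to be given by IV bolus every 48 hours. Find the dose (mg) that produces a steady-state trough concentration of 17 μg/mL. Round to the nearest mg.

7248 mg

τ/t½ = 48/21 ≈ 2.2857, so f = (1/2)^(48/21) ≈ 0.205084.
Cmin,ss = (D/Vd)·f/(1−f), so D = Cmin,ss·Vd·(1−f)/f.
D = 17 × 110 × (1−f)/f ≈ 17 × 110 × 3.87605 ≈ 7248.21 mg.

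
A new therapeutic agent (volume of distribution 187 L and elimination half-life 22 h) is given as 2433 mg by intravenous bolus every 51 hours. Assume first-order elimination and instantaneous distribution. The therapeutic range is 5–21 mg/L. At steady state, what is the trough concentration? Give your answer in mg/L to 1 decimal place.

3.3 mg/L

τ/t½ = 51/22 ≈ 2.3182, so fraction remaining f = (1/2)^(51/22) ≈ 0.2005.
Accumulation ratio R = 1/(1 − f) ≈ 1/0.7995 ≈ 1.2508.
Single-dose peak C₀ = D/Vd = 2433/187 ≈ 13.011 mg/L.
Cmax,ss = C₀/(1 − f) ≈ 13.011/0.7995 ≈ 16.274 mg/L.
One interval later, Cmin,ss = Cmax,ss·e^(−kτ) ≈ 16.274 × 0.2005 ≈ 3.263 mg/L.
Trough 3.3 mg/L vs MEC 5 mg/L: subtherapeutic.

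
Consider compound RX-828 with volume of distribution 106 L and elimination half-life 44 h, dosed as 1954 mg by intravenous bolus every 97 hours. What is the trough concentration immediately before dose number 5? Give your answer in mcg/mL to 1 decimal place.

f = (1/2)^(τ/t½) = (1/2)^(97/44) ≈ 0.2170.
C₀ = D/Vd = 1954/106 ≈ 18.434 mcg/mL.
Before the 5th dose, 4 doses have been given. Superposition: Cmin = C₀·(f + f² + … + f^4).
≈ 18.434 × (0.2170 + 0.0471 + 0.0102 + 0.0022) ≈ 18.434 × 0.2765 ≈ 5.097 mcg/mL.

5.1 mcg/mL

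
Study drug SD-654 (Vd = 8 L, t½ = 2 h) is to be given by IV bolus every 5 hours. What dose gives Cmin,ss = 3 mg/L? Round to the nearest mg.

τ/t½ = 5/2 ≈ 2.5, so f = (1/2)^(5/2) ≈ 0.176777.
Cmin,ss = (D/Vd)·f/(1−f), so D = Cmin,ss·Vd·(1−f)/f.
D = 3 × 8 × (1−f)/f ≈ 3 × 8 × 4.65684 ≈ 111.76 mg.

112 mg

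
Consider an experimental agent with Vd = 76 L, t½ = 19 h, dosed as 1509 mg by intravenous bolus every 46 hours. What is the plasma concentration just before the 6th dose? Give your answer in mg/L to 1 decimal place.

f = (1/2)^(τ/t½) = (1/2)^(46/19) ≈ 0.1867.
C₀ = D/Vd = 1509/76 ≈ 19.855 mg/L.
Before the 6th dose, 5 doses have been given. Superposition: Cmin = C₀·(f + f² + … + f^5).
≈ 19.855 × (0.1867 + 0.0349 + 0.0065 + 0.0012 + 0.0002) ≈ 19.855 × 0.2295 ≈ 4.557 mg/L.

4.6 mg/L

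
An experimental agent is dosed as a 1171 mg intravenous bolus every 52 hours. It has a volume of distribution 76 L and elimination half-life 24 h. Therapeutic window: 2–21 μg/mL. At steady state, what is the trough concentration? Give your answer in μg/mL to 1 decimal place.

Over one 52-h interval, 52/24 ≈ 2.1667 half-lives elapse, leaving f ≈ 0.2227 of each dose.
Single-dose peak C₀ = D/Vd = 1171/76 ≈ 15.408 μg/mL.
Steady-state trough Cmin,ss = C₀·f/(1−f) ≈ 15.408 × 0.2227/0.7773 ≈ 4.414 μg/mL.
Trough 4.4 μg/mL vs MEC 2 μg/mL: adequate.

4.4 μg/mL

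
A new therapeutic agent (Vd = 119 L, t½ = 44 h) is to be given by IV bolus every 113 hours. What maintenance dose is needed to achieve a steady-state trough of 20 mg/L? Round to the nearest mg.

11735 mg

τ/t½ = 113/44 ≈ 2.5682, so f = (1/2)^(113/44) ≈ 0.168617.
Cmin,ss = (D/Vd)·f/(1−f), so D = Cmin,ss·Vd·(1−f)/f.
D = 20 × 119 × (1−f)/f ≈ 20 × 119 × 4.93060 ≈ 11734.83 mg.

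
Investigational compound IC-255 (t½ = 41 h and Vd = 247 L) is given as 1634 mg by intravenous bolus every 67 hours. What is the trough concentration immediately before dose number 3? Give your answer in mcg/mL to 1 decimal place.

2.8 mcg/mL

f = (1/2)^(τ/t½) = (1/2)^(67/41) ≈ 0.3222.
C₀ = D/Vd = 1634/247 ≈ 6.615 mcg/mL.
Before the 3rd dose, 2 doses have been given. Superposition: Cmin = C₀·(f + f²).
≈ 6.615 × (0.3222 + 0.1038) ≈ 6.615 × 0.4260 ≈ 2.818 mcg/mL.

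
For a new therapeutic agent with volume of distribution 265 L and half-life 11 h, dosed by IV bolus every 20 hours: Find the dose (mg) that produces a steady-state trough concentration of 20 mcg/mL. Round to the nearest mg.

13390 mg

τ/t½ = 20/11 ≈ 1.8182, so f = (1/2)^(20/11) ≈ 0.283578.
Cmin,ss = (D/Vd)·f/(1−f), so D = Cmin,ss·Vd·(1−f)/f.
D = 20 × 265 × (1−f)/f ≈ 20 × 265 × 2.52637 ≈ 13389.76 mg.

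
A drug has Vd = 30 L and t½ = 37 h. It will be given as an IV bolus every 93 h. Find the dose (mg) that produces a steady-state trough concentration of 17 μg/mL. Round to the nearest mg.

2402 mg

τ/t½ = 93/37 ≈ 2.5135, so f = (1/2)^(93/37) ≈ 0.175129.
Cmin,ss = (D/Vd)·f/(1−f), so D = Cmin,ss·Vd·(1−f)/f.
D = 17 × 30 × (1−f)/f ≈ 17 × 30 × 4.71008 ≈ 2402.14 mg.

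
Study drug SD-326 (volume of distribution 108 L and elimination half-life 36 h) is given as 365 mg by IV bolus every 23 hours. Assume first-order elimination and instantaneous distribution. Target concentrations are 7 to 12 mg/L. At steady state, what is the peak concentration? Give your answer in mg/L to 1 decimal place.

k = ln2/t½ = ln2/36 ≈ 0.019254 h⁻¹; fraction remaining f = e^(−kτ) = e^(−0.019254×23) ≈ 0.6422.
Accumulation ratio R = 1/(1 − f) ≈ 1/0.3578 ≈ 2.7949.
Each bolus raises the concentration by D/Vd = 365/108 ≈ 3.380 mg/L.
Steady-state peak Cmax,ss = C₀·R ≈ 3.380 × 2.7949 ≈ 9.447 mg/L.
Peak 9.4 mg/L vs MTC 12 mg/L: below toxic threshold.

9.4 mg/L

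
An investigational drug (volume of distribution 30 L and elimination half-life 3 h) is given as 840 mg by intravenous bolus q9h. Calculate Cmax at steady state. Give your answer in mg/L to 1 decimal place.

The dosing interval is 3 half-lives, so f = 2^(−3) = 0.125.
At steady state, R = 1/(1 − 0.125) = 8/7.
Single-dose peak C₀ = D/Vd = 840/30 = 28 mg/L.
Steady-state peak Cmax,ss = C₀·R = 28 × 8/7 ≈ 32.000 mg/L.

32.0 mg/L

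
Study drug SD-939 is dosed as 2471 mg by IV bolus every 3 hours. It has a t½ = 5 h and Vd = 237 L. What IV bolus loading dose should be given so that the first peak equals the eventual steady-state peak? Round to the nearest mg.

7262 mg

f = (1/2)^(3/5) ≈ 0.659754; accumulation ratio R = 1/(1−f) ≈ 2.93905.
Loading dose to hit Cmax,ss on first dose: D_load = D_maint·R ≈ 2471 × 2.93905 ≈ 7262.39 mg.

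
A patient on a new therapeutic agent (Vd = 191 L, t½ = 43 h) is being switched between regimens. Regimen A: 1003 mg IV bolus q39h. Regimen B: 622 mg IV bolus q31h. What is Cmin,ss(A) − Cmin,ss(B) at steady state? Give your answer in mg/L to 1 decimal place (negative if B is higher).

Regimen A: f = (1/2)^(39/43) ≈ 0.5333; Cmin,ss = (1003/191)·f/(1−f) ≈ 6.001 mg/L.
Regimen B: f = (1/2)^(31/43) ≈ 0.6067; Cmin,ss = (622/191)·f/(1−f) ≈ 5.024 mg/L.
Difference ≈ 6.001 − 5.024 ≈ 0.977 mg/L.

1.0 mg/L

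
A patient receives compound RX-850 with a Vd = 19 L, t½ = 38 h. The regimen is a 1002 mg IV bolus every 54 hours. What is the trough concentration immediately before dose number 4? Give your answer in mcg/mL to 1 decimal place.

f = (1/2)^(τ/t½) = (1/2)^(54/38) ≈ 0.3734.
C₀ = D/Vd = 1002/19 ≈ 52.737 mcg/mL.
Before the 4th dose, 3 doses have been given. Superposition: Cmin = C₀·(f + f² + … + f^3).
≈ 52.737 × (0.3734 + 0.1394 + 0.0521) ≈ 52.737 × 0.5649 ≈ 29.791 mcg/mL.

29.8 mcg/mL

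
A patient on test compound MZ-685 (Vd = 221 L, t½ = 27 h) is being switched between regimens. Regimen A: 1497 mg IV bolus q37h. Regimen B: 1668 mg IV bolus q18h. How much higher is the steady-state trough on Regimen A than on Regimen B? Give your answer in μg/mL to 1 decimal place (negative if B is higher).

Regimen A: f = (1/2)^(37/27) ≈ 0.3868; Cmin,ss = (1497/221)·f/(1−f) ≈ 4.273 μg/mL.
Regimen B: f = (1/2)^(18/27) ≈ 0.6300; Cmin,ss = (1668/221)·f/(1−f) ≈ 12.851 μg/mL.
Difference ≈ 4.273 − 12.851 ≈ -8.578 μg/mL.

-8.6 μg/mL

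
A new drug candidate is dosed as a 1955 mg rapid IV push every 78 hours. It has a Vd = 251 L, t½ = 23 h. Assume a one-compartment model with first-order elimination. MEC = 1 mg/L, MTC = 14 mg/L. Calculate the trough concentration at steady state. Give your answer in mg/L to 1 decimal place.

τ/t½ = 78/23 ≈ 3.3913, so fraction remaining f = (1/2)^(78/23) ≈ 0.0953.
Single-dose peak C₀ = D/Vd = 1955/251 ≈ 7.789 mg/L.
Steady-state trough Cmin,ss = C₀·f/(1−f) ≈ 7.789 × 0.0953/0.9047 ≈ 0.820 mg/L.
Trough 0.8 mg/L vs MEC 1 mg/L: subtherapeutic.

0.8 mg/L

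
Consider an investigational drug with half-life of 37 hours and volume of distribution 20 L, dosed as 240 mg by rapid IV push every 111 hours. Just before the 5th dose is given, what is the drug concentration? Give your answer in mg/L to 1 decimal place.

1.7 mg/L

f = (1/2)^(τ/t½) = (1/2)^(111/37) ≈ 0.1250.
C₀ = D/Vd = 240/20 ≈ 12.000 mg/L.
Before the 5th dose, 4 doses have been given. Superposition: Cmin = C₀·(f + f² + … + f^4).
≈ 12.000 × (0.1250 + 0.0156 + 0.0020 + 0.0002) ≈ 12.000 × 0.1428 ≈ 1.714 mg/L.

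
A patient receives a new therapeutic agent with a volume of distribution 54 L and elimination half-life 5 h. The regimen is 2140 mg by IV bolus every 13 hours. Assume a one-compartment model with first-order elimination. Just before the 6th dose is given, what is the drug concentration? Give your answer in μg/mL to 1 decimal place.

7.8 μg/mL

f = (1/2)^(τ/t½) = (1/2)^(13/5) ≈ 0.1649.
C₀ = D/Vd = 2140/54 ≈ 39.630 μg/mL.
Before the 6th dose, 5 doses have been given. Superposition: Cmin = C₀·(f + f² + … + f^5).
≈ 39.630 × (0.1649 + 0.0272 + 0.0045 + 0.0007 + 0.0001) ≈ 39.630 × 0.1974 ≈ 7.823 μg/mL.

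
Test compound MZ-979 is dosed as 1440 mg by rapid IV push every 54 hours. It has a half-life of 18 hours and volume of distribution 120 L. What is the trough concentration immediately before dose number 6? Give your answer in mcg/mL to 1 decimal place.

f = (1/2)^(τ/t½) = (1/2)^(54/18) ≈ 0.1250.
C₀ = D/Vd = 1440/120 ≈ 12.000 mcg/mL.
Before the 6th dose, 5 doses have been given. Superposition: Cmin = C₀·(f + f² + … + f^5).
≈ 12.000 × (0.1250 + 0.0156 + 0.0020 + 0.0002 + 0.0000) ≈ 12.000 × 0.1428 ≈ 1.714 mcg/mL.

1.7 mcg/mL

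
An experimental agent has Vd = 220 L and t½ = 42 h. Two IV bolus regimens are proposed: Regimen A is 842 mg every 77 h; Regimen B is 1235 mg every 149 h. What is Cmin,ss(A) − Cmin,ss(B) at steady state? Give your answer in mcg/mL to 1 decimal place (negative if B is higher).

1.0 mcg/mL

Regimen A: f = (1/2)^(77/42) ≈ 0.2806; Cmin,ss = (842/220)·f/(1−f) ≈ 1.493 mcg/mL.
Regimen B: f = (1/2)^(149/42) ≈ 0.0855; Cmin,ss = (1235/220)·f/(1−f) ≈ 0.525 mcg/mL.
Difference ≈ 1.493 − 0.525 ≈ 0.968 mcg/mL.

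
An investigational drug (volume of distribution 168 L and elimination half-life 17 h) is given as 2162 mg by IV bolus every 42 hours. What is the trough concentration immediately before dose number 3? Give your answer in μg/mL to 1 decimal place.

f = (1/2)^(τ/t½) = (1/2)^(42/17) ≈ 0.1804.
C₀ = D/Vd = 2162/168 ≈ 12.869 μg/mL.
Before the 3rd dose, 2 doses have been given. Superposition: Cmin = C₀·(f + f²).
≈ 12.869 × (0.1804 + 0.0325) ≈ 12.869 × 0.2129 ≈ 2.740 μg/mL.

2.7 μg/mL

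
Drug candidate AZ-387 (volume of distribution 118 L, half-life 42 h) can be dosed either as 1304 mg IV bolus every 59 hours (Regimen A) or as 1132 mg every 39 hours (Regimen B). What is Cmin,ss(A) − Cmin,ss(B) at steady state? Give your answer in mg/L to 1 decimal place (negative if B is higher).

Regimen A: f = (1/2)^(59/42) ≈ 0.3777; Cmin,ss = (1304/118)·f/(1−f) ≈ 6.707 mg/L.
Regimen B: f = (1/2)^(39/42) ≈ 0.5254; Cmin,ss = (1132/118)·f/(1−f) ≈ 10.620 mg/L.
Difference ≈ 6.707 − 10.620 ≈ -3.913 mg/L.

-3.9 mg/L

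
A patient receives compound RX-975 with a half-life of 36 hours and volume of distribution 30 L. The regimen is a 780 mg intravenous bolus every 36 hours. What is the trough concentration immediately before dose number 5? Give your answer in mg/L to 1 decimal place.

24.4 mg/L

f = (1/2)^(τ/t½) = (1/2)^(36/36) ≈ 0.5000.
C₀ = D/Vd = 780/30 ≈ 26.000 mg/L.
Before the 5th dose, 4 doses have been given. Superposition: Cmin = C₀·(f + f² + … + f^4).
≈ 26.000 × (0.5000 + 0.2500 + 0.1250 + 0.0625) ≈ 26.000 × 0.9375 ≈ 24.375 mg/L.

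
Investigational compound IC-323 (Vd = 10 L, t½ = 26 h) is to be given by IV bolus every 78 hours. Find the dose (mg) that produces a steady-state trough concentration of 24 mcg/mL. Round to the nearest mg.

1680 mg

τ/t½ = 78/26 ≈ 3, so f = (1/2)^(78/26) ≈ 0.125000.
Cmin,ss = (D/Vd)·f/(1−f), so D = Cmin,ss·Vd·(1−f)/f.
D = 24 × 10 × (1−f)/f ≈ 24 × 10 × 7.00000 ≈ 1680.00 mg.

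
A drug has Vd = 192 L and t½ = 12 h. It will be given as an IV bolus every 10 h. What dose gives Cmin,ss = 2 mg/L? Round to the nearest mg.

τ/t½ = 10/12 ≈ 0.83333, so f = (1/2)^(10/12) ≈ 0.561231.
Cmin,ss = (D/Vd)·f/(1−f), so D = Cmin,ss·Vd·(1−f)/f.
D = 2 × 192 × (1−f)/f ≈ 2 × 192 × 0.78180 ≈ 300.21 mg.

300 mg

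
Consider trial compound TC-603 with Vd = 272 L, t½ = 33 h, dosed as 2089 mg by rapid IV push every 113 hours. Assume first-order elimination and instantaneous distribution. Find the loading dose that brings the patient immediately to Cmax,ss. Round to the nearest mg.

2304 mg

f = (1/2)^(113/33) ≈ 0.093154; accumulation ratio R = 1/(1−f) ≈ 1.10272.
Loading dose to hit Cmax,ss on first dose: D_load = D_maint·R ≈ 2089 × 1.10272 ≈ 2303.58 mg.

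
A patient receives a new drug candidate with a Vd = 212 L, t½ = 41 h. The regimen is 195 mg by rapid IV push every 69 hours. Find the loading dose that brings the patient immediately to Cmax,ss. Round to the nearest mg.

283 mg

f = (1/2)^(69/41) ≈ 0.311450; accumulation ratio R = 1/(1−f) ≈ 1.45233.
Loading dose to hit Cmax,ss on first dose: D_load = D_maint·R ≈ 195 × 1.45233 ≈ 283.20 mg.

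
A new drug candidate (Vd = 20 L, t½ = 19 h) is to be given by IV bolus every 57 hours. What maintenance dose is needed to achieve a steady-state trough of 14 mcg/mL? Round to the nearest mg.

τ/t½ = 57/19 ≈ 3, so f = (1/2)^(57/19) ≈ 0.125000.
Cmin,ss = (D/Vd)·f/(1−f), so D = Cmin,ss·Vd·(1−f)/f.
D = 14 × 20 × (1−f)/f ≈ 14 × 20 × 7.00000 ≈ 1960.00 mg.

1960 mg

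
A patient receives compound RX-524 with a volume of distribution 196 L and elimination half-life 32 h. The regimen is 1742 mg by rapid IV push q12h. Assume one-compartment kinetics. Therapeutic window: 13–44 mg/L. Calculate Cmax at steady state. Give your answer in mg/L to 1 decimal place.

38.8 mg/L

τ/t½ = 12/32 ≈ 0.375, so fraction remaining f = (1/2)^(12/32) ≈ 0.7711.
Accumulation ratio R = 1/(1 − f) ≈ 1/0.2289 ≈ 4.3687.
Single-dose peak C₀ = D/Vd = 1742/196 ≈ 8.888 mg/L.
Cmax,ss = C₀/(1 − f) ≈ 8.888/0.2289 ≈ 38.829 mg/L.
Peak 38.8 mg/L vs MTC 44 mg/L: below toxic threshold.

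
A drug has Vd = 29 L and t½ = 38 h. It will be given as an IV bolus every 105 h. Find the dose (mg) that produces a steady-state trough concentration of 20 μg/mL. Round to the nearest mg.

3358 mg

τ/t½ = 105/38 ≈ 2.7632, so f = (1/2)^(105/38) ≈ 0.147301.
Cmin,ss = (D/Vd)·f/(1−f), so D = Cmin,ss·Vd·(1−f)/f.
D = 20 × 29 × (1−f)/f ≈ 20 × 29 × 5.78882 ≈ 3357.52 mg.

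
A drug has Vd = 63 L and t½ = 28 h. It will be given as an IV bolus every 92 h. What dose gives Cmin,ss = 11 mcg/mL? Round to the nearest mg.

6065 mg

τ/t½ = 92/28 ≈ 3.2857, so f = (1/2)^(92/28) ≈ 0.102542.
Cmin,ss = (D/Vd)·f/(1−f), so D = Cmin,ss·Vd·(1−f)/f.
D = 11 × 63 × (1−f)/f ≈ 11 × 63 × 8.75210 ≈ 6065.21 mg.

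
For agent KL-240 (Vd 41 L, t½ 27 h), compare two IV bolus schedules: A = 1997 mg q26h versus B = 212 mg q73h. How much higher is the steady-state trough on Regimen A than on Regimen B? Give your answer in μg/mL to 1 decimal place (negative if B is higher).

Regimen A: f = (1/2)^(26/27) ≈ 0.5130; Cmin,ss = (1997/41)·f/(1−f) ≈ 51.308 μg/mL.
Regimen B: f = (1/2)^(73/27) ≈ 0.1535; Cmin,ss = (212/41)·f/(1−f) ≈ 0.938 μg/mL.
Difference ≈ 51.308 − 0.938 ≈ 50.370 μg/mL.

50.4 μg/mL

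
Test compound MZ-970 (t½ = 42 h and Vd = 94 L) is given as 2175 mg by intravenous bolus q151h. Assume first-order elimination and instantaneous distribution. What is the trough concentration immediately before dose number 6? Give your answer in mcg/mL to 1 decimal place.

2.1 mcg/mL

f = (1/2)^(τ/t½) = (1/2)^(151/42) ≈ 0.0827.
C₀ = D/Vd = 2175/94 ≈ 23.138 mcg/mL.
Before the 6th dose, 5 doses have been given. Superposition: Cmin = C₀·(f + f² + … + f^5).
≈ 23.138 × (0.0827 + 0.0068 + 0.0006 + 0.0000 + 0.0000) ≈ 23.138 × 0.0901 ≈ 2.085 mcg/mL.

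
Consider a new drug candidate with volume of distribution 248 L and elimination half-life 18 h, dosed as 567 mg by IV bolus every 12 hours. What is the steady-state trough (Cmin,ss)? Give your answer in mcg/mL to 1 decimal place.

3.9 mcg/mL

k = ln2/t½ = ln2/18 ≈ 0.038508 h⁻¹; fraction remaining f = e^(−kτ) = e^(−0.038508×12) ≈ 0.6300.
At steady state, accumulation factor R = 1/(1 − e^(−kτ)) ≈ 2.7027.
Single-dose peak C₀ = D/Vd = 567/248 ≈ 2.286 mcg/mL.
Cmax,ss = C₀/(1 − f) ≈ 2.286/0.3700 ≈ 6.178 mcg/mL.
Steady-state trough Cmin,ss = Cmax,ss·f ≈ 6.178 × 0.6300 ≈ 3.892 mcg/mL.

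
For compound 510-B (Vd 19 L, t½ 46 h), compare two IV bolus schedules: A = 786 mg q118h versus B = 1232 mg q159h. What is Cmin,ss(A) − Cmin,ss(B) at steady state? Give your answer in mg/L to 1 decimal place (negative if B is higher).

1.9 mg/L

Regimen A: f = (1/2)^(118/46) ≈ 0.1690; Cmin,ss = (786/19)·f/(1−f) ≈ 8.413 mg/L.
Regimen B: f = (1/2)^(159/46) ≈ 0.0911; Cmin,ss = (1232/19)·f/(1−f) ≈ 6.499 mg/L.
Difference ≈ 8.413 − 6.499 ≈ 1.914 mg/L.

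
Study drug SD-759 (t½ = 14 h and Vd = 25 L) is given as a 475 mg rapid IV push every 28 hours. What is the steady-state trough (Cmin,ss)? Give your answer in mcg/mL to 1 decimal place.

6.3 mcg/mL

τ = 28 h = 2 half-lives, so f = (1/2)^2 = 0.25.
At steady state, R = 1/(1 − 0.25) = 4/3.
Single-dose peak C₀ = D/Vd = 475/25 = 19 mcg/mL.
Steady-state peak Cmax,ss = C₀·R = 19 × 4/3 ≈ 25.333 mcg/mL.
Steady-state trough Cmin,ss = Cmax,ss·f ≈ 25.333 × 0.25 ≈ 6.333 mcg/mL.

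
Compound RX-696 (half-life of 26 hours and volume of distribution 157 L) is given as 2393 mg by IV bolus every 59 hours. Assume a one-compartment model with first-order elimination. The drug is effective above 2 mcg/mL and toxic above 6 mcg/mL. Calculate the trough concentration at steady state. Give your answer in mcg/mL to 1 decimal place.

k = ln2/t½ = ln2/26 ≈ 0.026660 h⁻¹; fraction remaining f = e^(−kτ) = e^(−0.026660×59) ≈ 0.2074.
At steady state, accumulation factor R = 1/(1 − e^(−kτ)) ≈ 1.2617.
Single-dose peak C₀ = D/Vd = 2393/157 ≈ 15.242 mcg/mL.
Cmax,ss = C₀/(1 − f) ≈ 15.242/0.7926 ≈ 19.230 mcg/mL.
Steady-state trough Cmin,ss = Cmax,ss·f ≈ 19.230 × 0.2074 ≈ 3.988 mcg/mL.
Trough 4.0 mcg/mL vs MEC 2 mcg/mL: adequate.

4.0 mcg/mL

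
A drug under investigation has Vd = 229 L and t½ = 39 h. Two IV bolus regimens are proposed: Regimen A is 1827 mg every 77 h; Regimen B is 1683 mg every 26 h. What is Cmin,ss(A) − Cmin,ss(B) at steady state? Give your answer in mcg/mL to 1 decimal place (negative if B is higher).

Regimen A: f = (1/2)^(77/39) ≈ 0.2545; Cmin,ss = (1827/229)·f/(1−f) ≈ 2.724 mcg/mL.
Regimen B: f = (1/2)^(26/39) ≈ 0.6300; Cmin,ss = (1683/229)·f/(1−f) ≈ 12.514 mcg/mL.
Difference ≈ 2.724 − 12.514 ≈ -9.790 mcg/mL.

-9.8 mcg/mL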